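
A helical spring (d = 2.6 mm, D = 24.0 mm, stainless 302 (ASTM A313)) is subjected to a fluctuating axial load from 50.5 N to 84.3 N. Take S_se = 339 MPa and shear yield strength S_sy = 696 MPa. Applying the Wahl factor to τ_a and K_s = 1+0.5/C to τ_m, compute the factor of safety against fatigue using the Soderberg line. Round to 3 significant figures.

1.80

C = D/d = 24.0/2.6 = 9.2308; K_W = (4C−1)/(4C−4)+0.615/C = 1.1577; K_s = 1+0.5/C = 1.0542
F_a = (F_max−F_min)/2 = 16.9 N; F_m = (F_max+F_min)/2 = 67.4 N
τ_a = K_W·8F_aD/(πd³) = 1.1577 × 58.765 = 68.035 MPa
τ_m = K_s·8F_mD/(πd³) = 1.0542 × 234.36 = 247.06 MPa
Soderberg: 1/n_f = τ_a/S_se + τ_m/S_sy = 68.035/339 + 247.06/696 = 0.20069 + 0.35497 = 0.55566
n_f = 1/0.55566 = 1.8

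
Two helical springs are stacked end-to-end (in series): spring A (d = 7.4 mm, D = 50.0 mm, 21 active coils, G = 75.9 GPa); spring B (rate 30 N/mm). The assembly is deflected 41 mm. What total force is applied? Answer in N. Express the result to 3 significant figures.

326 N

k_A = Gd⁴/(8D³N_a) = (75.9×10³)(7.4⁴)/(8·50.0³·21) = 10.838 N/mm
Series: 1/k_eq = 1/10.838 + 1/30 = 0.1256; k_eq = 7.9617 N/mm
F = k_eq·δ = 7.9617·41 = 326.43 N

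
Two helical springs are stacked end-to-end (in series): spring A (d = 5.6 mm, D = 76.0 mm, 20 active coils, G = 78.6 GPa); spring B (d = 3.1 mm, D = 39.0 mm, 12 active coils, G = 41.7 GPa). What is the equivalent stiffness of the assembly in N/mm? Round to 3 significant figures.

k_A = Gd⁴/(8D³N_a) = (78.6×10³)(5.6⁴)/(8·76.0³·20) = 1.1006 N/mm
k_B = Gd⁴/(8D³N_a) = (41.7×10³)(3.1⁴)/(8·39.0³·12) = 0.67627 N/mm
Series: 1/k_eq = 1/1.1006 + 1/0.67627 = 2.3873; k_eq = 0.41888 N/mm

0.419 N/mm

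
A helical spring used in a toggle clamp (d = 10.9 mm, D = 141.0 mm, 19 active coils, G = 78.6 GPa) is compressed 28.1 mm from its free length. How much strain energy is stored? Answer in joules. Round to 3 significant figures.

1.03 J

k = Gd⁴/(8D³N_a) = (78.6×10³)(10.9⁴)/(8·141.0³·19) = 2.6039 N/mm
U = ½kδ² = 0.5 × 2.6039 × 28.1² = 1028 N·mm = 1.028 J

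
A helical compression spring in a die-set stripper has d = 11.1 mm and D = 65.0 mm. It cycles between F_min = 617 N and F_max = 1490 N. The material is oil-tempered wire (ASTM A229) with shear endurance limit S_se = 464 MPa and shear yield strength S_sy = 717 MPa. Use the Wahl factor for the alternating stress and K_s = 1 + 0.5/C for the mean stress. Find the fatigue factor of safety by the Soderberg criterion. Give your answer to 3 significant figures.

C = D/d = 65.0/11.1 = 5.8559; K_W = (4C−1)/(4C−4)+0.615/C = 1.2595; K_s = 1+0.5/C = 1.0854
F_a = (F_max−F_min)/2 = 436.5 N; F_m = (F_max+F_min)/2 = 1053.5 N
τ_a = K_W·8F_aD/(πd³) = 1.2595 × 52.829 = 66.536 MPa
τ_m = K_s·8F_mD/(πd³) = 1.0854 × 127.5 = 138.39 MPa
Soderberg: 1/n_f = τ_a/S_se + τ_m/S_sy = 66.536/464 + 138.39/717 = 0.14340 + 0.19301 = 0.33641
n_f = 1/0.33641 = 2.973

2.97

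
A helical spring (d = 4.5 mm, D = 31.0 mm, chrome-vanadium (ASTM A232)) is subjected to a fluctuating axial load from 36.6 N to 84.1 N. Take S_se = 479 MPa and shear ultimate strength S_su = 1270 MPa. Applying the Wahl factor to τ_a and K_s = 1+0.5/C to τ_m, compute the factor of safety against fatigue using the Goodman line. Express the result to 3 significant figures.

10.4

C = D/d = 31.0/4.5 = 6.8889; K_W = (4C−1)/(4C−4)+0.615/C = 1.2166; K_s = 1+0.5/C = 1.0726
F_a = (F_max−F_min)/2 = 23.75 N; F_m = (F_max+F_min)/2 = 60.35 N
τ_a = K_W·8F_aD/(πd³) = 1.2166 × 20.574 = 25.032 MPa
τ_m = K_s·8F_mD/(πd³) = 1.0726 × 52.281 = 56.075 MPa
Goodman: 1/n_f = τ_a/S_se + τ_m/S_su = 25.032/479 + 56.075/1270 = 0.05226 + 0.04415 = 0.096412
n_f = 1/0.096412 = 10.37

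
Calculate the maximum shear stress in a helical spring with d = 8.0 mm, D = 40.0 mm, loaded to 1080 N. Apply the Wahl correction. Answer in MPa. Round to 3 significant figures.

Spring index C = D/d = 40.0/8.0 = 5.0000
K_W = (4C−1)/(4C−4) + 0.615/C = 19.000/16.000 + 0.1230 = 1.3105
τ₀ = 8FD/(πd³) = 8·1080·40.0/(π·8.0³) = 345600/1608.5 = 214.86 MPa
τ_max = K·τ₀ = 1.3105 × 214.86 = 281.57 MPa

282 MPa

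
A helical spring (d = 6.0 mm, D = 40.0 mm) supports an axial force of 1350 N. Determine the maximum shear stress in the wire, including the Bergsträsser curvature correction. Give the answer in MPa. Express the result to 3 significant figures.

771 MPa

Spring index C = D/d = 40.0/6.0 = 6.6667
K_B = (4C+2)/(4C−3) = 28.667/23.667 = 1.2113
τ₀ = 8FD/(πd³) = 8·1350·40.0/(π·6.0³) = 432000/678.58 = 636.62 MPa
τ_max = K·τ₀ = 1.2113 × 636.62 = 771.12 MPa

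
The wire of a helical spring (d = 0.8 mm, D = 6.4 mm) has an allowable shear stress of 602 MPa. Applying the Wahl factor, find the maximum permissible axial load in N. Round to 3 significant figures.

16.0 N

C = D/d = 6.4/0.8 = 8.0000
K_W = (4C−1)/(4C−4) + 0.615/C = 31.000/28.000 + 0.0769 = 1.1840
τ_max = K·8FD/(πd³) → F_max = τ_allow·πd³/(8DK)
F_max = 602·π·0.8³/(8·6.4·1.1840) = 968.31/60.622 = 15.973 N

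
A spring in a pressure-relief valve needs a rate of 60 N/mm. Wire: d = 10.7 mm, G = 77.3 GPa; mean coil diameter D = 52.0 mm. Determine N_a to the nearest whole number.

N_a = Gd⁴/(8D³k) = (77.3×10³ × 10.7⁴)/(8 × 52.0³ × 60)
    = 1.01325e+09 / 6.74918e+07 = 15.01 → 15 coils

15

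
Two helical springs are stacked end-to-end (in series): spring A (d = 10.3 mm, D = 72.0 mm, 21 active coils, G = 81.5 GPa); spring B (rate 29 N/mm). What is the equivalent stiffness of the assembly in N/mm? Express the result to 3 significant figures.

k_A = Gd⁴/(8D³N_a) = (81.5×10³)(10.3⁴)/(8·72.0³·21) = 14.628 N/mm
Series: 1/k_eq = 1/14.628 + 1/29 = 0.10284; k_eq = 9.7236 N/mm

9.72 N/mm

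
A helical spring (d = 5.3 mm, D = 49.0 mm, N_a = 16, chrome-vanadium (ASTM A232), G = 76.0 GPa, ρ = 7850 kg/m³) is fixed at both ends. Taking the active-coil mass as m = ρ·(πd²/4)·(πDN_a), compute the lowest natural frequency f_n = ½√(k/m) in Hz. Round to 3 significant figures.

48.3 Hz

k = Gd⁴/(8D³N_a) = (76.0×10³)(5.3⁴)/(8·49.0³·16) = 3.9822 N/mm = 3982.2 N/m
Wire length L = πDN_a = π·49.0·16 = 2463 mm
m = ρ·(πd²/4)·L = 7850 × 22.062×10⁻⁶ m² × 2.463 m = 0.42656 kg
f_n = ½√(k/m) = 0.5·√(3982.2/0.42656) = 0.5·√(9335.6) = 48.31 Hz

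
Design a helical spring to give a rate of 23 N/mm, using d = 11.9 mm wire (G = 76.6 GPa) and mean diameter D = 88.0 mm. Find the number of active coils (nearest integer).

12

N_a = Gd⁴/(8D³k) = (76.6×10³ × 11.9⁴)/(8 × 88.0³ × 23)
    = 1.53609e+09 / 1.25391e+08 = 12.25 → 12 coils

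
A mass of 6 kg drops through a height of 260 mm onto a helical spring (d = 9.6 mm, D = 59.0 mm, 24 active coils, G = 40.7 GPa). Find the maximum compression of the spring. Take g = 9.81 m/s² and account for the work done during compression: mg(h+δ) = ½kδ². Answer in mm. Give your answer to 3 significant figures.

k = Gd⁴/(8D³N_a) = (40.7×10³)(9.6⁴)/(8·59.0³·24) = 8.7664 N/mm
W = mg = 6 × 9.81 = 58.86 N
½kδ² − Wδ − Wh = 0 → δ = (W + √(W² + 2kWh))/k
δ = (58.86 + √(3464.5 + 268315))/8.7664 = (58.86 + 521.33)/8.7664 = 66.183 mm

66.2 mm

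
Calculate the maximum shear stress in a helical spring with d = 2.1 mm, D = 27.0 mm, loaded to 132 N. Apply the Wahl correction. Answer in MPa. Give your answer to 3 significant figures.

Spring index C = D/d = 27.0/2.1 = 12.8571
K_W = (4C−1)/(4C−4) + 0.615/C = 50.429/47.429 + 0.0478 = 1.1111
τ₀ = 8FD/(πd³) = 8·132·27.0/(π·2.1³) = 28512/29.094 = 979.99 MPa
τ_max = K·τ₀ = 1.1111 × 979.99 = 1088.8 MPa

1090 MPa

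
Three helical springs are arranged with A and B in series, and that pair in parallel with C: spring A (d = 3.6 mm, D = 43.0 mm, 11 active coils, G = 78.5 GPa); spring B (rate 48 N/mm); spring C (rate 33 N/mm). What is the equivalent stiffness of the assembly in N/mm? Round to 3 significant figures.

k_A = Gd⁴/(8D³N_a) = (78.5×10³)(3.6⁴)/(8·43.0³·11) = 1.8845 N/mm
Springs A,B series: k_AB = 1/(1/1.8845+1/48) = 1.8133 N/mm; parallel with C: k_eq = 1.8133+33 = 34.813 N/mm

34.8 N/mm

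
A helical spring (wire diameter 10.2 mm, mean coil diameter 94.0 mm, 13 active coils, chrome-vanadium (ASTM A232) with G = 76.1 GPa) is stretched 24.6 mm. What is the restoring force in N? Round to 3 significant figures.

k = Gd⁴/(8D³N_a) = (76.1×10³)(10.2⁴)/(8·94.0³·13) = 9.536 N/mm
F = k·δ = 9.536 × 24.6 = 234.59 N

235 N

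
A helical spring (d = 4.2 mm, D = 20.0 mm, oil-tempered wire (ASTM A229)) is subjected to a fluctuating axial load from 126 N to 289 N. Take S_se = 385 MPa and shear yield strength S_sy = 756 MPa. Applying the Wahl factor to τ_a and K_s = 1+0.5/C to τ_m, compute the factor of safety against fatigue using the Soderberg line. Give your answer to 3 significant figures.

2.49

C = D/d = 20.0/4.2 = 4.7619; K_W = (4C−1)/(4C−4)+0.615/C = 1.3285; K_s = 1+0.5/C = 1.1050
F_a = (F_max−F_min)/2 = 81.5 N; F_m = (F_max+F_min)/2 = 207.5 N
τ_a = K_W·8F_aD/(πd³) = 1.3285 × 56.025 = 74.43 MPa
τ_m = K_s·8F_mD/(πd³) = 1.1050 × 142.64 = 157.62 MPa
Soderberg: 1/n_f = τ_a/S_se + τ_m/S_sy = 74.43/385 + 157.62/756 = 0.19332 + 0.20849 = 0.40181
n_f = 1/0.40181 = 2.489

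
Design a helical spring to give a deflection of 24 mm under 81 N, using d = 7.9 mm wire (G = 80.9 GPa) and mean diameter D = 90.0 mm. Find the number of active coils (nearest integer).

Required rate k = F/δ = 81/24 = 3.375 N/mm
N_a = Gd⁴/(8D³k) = (80.9×10³ × 7.9⁴)/(8 × 90.0³ × 3.375)
    = 3.15106e+08 / 1.9683e+07 = 16.01 → 16 coils

16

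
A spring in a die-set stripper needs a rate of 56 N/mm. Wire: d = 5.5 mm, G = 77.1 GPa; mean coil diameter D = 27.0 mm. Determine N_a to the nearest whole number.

8

N_a = Gd⁴/(8D³k) = (77.1×10³ × 5.5⁴)/(8 × 27.0³ × 56)
    = 7.05513e+07 / 8.81798e+06 = 8.001 → 8 coils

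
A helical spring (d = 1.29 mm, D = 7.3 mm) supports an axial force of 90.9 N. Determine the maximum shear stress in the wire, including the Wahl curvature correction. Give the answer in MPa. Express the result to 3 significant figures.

Spring index C = D/d = 7.3/1.29 = 5.6589
K_W = (4C−1)/(4C−4) + 0.615/C = 21.636/18.636 + 0.1087 = 1.2697
τ₀ = 8FD/(πd³) = 8·90.9·7.3/(π·1.29³) = 5308.56/6.744 = 787.15 MPa
τ_max = K·τ₀ = 1.2697 × 787.15 = 999.41 MPa

999 MPa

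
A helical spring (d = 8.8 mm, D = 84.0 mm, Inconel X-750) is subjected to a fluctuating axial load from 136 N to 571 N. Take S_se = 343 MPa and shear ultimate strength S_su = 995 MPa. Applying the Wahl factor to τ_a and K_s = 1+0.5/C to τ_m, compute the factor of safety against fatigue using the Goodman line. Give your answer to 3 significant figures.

2.88

C = D/d = 84.0/8.8 = 9.5455; K_W = (4C−1)/(4C−4)+0.615/C = 1.1522; K_s = 1+0.5/C = 1.0524
F_a = (F_max−F_min)/2 = 217.5 N; F_m = (F_max+F_min)/2 = 353.5 N
τ_a = K_W·8F_aD/(πd³) = 1.1522 × 68.27 = 78.66 MPa
τ_m = K_s·8F_mD/(πd³) = 1.0524 × 110.96 = 116.77 MPa
Goodman: 1/n_f = τ_a/S_se + τ_m/S_su = 78.66/343 + 116.77/995 = 0.22933 + 0.11736 = 0.34669
n_f = 1/0.34669 = 2.884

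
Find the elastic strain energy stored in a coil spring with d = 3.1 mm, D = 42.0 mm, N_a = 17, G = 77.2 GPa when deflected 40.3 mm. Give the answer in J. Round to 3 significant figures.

k = Gd⁴/(8D³N_a) = (77.2×10³)(3.1⁴)/(8·42.0³·17) = 0.70758 N/mm
U = ½kδ² = 0.5 × 0.70758 × 40.3² = 574.59 N·mm = 0.57459 J

0.575 J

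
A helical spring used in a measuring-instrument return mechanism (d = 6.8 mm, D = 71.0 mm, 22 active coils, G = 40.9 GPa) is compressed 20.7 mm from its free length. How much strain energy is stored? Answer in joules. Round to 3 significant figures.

k = Gd⁴/(8D³N_a) = (40.9×10³)(6.8⁴)/(8·71.0³·22) = 1.3883 N/mm
U = ½kδ² = 0.5 × 1.3883 × 20.7² = 297.43 N·mm = 0.29743 J

0.297 J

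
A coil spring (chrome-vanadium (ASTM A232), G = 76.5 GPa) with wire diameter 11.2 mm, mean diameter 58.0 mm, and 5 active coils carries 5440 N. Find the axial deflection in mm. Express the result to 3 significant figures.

k = Gd⁴/(8D³N_a) = (76.5×10³)(11.2⁴)/(8·58.0³·5) = 154.24 N/mm
δ = F/k = 5440 / 154.24 = 35.27 mm

35.3 mm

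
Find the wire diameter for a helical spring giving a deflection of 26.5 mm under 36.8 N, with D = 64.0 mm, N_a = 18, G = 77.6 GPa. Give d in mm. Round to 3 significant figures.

Required rate k = F/δ = 36.8/26.5 = 1.3887 N/mm
d = (8D³N_a·k / G)^(1/4) = (8·64.0³·18·1.3887 / (77.6×10³))^0.25
  = (675.53)^0.25 = 5.0981 mm

5.10 mm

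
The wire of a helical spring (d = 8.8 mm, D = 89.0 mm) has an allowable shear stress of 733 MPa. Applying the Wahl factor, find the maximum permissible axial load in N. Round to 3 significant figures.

1930 N

C = D/d = 89.0/8.8 = 10.1136
K_W = (4C−1)/(4C−4) + 0.615/C = 39.455/36.455 + 0.0608 = 1.1431
τ_max = K·8FD/(πd³) → F_max = τ_allow·πd³/(8DK)
F_max = 733·π·8.8³/(8·89.0·1.1431) = 1.5693e+06/813.89 = 1928.1 N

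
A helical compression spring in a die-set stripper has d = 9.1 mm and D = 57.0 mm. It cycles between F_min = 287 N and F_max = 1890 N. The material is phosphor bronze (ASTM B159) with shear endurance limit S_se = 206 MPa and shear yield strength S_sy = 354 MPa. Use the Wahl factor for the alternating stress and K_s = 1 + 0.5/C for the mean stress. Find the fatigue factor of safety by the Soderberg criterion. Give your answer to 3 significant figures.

C = D/d = 57.0/9.1 = 6.2637; K_W = (4C−1)/(4C−4)+0.615/C = 1.2407; K_s = 1+0.5/C = 1.0798
F_a = (F_max−F_min)/2 = 801.5 N; F_m = (F_max+F_min)/2 = 1088.5 N
τ_a = K_W·8F_aD/(πd³) = 1.2407 × 154.38 = 191.54 MPa
τ_m = K_s·8F_mD/(πd³) = 1.0798 × 209.66 = 226.4 MPa
Soderberg: 1/n_f = τ_a/S_se + τ_m/S_sy = 191.54/206 + 226.4/354 = 0.92979 + 0.63954 = 1.5693
n_f = 1/1.5693 = 0.6372

0.637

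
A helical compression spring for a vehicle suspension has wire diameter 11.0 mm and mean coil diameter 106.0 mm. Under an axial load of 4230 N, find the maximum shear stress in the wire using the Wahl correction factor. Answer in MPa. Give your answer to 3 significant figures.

987 MPa

Spring index C = D/d = 106.0/11.0 = 9.6364
K_W = (4C−1)/(4C−4) + 0.615/C = 37.545/34.545 + 0.0638 = 1.1507
τ₀ = 8FD/(πd³) = 8·4230·106.0/(π·11.0³) = 3.58704e+06/4181.5 = 857.84 MPa
τ_max = K·τ₀ = 1.1507 × 857.84 = 987.09 MPa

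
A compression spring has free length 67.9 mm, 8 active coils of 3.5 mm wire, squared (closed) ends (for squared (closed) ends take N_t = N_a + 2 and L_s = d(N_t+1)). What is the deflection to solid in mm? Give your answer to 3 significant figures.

29.4 mm

N_t = 10; L_s = 3.5·11 = 38.5 mm
δ_solid = L₀ − L_s = 67.9 − 38.5 = 29.4 mm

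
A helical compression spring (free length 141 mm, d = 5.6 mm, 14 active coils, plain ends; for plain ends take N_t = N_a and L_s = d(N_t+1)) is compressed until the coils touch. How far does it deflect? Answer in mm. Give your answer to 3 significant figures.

N_t = 14; L_s = 5.6·15 = 84 mm
δ_solid = L₀ − L_s = 141 − 84 = 57 mm

57.0 mm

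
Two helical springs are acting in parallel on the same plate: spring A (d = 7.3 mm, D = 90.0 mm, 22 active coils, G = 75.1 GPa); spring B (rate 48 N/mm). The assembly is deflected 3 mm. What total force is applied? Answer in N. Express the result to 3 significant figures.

k_A = Gd⁴/(8D³N_a) = (75.1×10³)(7.3⁴)/(8·90.0³·22) = 1.6622 N/mm
Parallel: k_eq = 1.6622 + 48 = 49.662 N/mm
F = k_eq·δ = 49.662·3 = 148.99 N

149 N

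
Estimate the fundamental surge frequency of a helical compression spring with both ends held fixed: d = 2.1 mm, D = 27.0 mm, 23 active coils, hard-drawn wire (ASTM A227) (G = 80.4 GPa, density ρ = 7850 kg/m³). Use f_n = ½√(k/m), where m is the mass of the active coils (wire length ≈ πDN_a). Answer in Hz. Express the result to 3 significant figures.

45.1 Hz

k = Gd⁴/(8D³N_a) = (80.4×10³)(2.1⁴)/(8·27.0³·23) = 0.43174 N/mm = 431.74 N/m
Wire length L = πDN_a = π·27.0·23 = 1950.9 mm
m = ρ·(πd²/4)·L = 7850 × 3.4636×10⁻⁶ m² × 1.9509 m = 0.053044 kg
f_n = ½√(k/m) = 0.5·√(431.74/0.053044) = 0.5·√(8139.3) = 45.109 Hz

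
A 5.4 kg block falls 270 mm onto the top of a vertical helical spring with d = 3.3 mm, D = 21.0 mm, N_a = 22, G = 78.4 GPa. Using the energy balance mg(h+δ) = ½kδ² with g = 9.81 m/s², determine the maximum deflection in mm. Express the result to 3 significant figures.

80.7 mm

k = Gd⁴/(8D³N_a) = (78.4×10³)(3.3⁴)/(8·21.0³·22) = 5.7043 N/mm
W = mg = 5.4 × 9.81 = 52.974 N
½kδ² − Wδ − Wh = 0 → δ = (W + √(W² + 2kWh))/k
δ = (52.974 + √(2806.2 + 163177))/5.7043 = (52.974 + 407.41)/5.7043 = 80.708 mm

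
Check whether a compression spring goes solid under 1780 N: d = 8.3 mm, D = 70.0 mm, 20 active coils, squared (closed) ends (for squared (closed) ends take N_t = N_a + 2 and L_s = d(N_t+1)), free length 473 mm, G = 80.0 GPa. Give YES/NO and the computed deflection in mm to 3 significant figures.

NO, δ = 257 mm

k = Gd⁴/(8D³N_a) = (80.0×10³)(8.3⁴)/(8·70.0³·20) = 6.9181 N/mm
N_t = 22; L_s = 8.3·23 = 190.9 mm; δ_solid = L₀ − L_s = 473 − 190.9 = 282.1 mm
δ = F/k = 1780/6.9181 = 257.3 mm
δ < δ_solid → spring does not go solid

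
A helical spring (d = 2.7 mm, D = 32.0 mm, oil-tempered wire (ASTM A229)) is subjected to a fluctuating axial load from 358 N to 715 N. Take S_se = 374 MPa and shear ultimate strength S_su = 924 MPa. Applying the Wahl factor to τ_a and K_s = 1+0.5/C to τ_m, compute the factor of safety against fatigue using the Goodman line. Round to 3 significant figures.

0.212

C = D/d = 32.0/2.7 = 11.8519; K_W = (4C−1)/(4C−4)+0.615/C = 1.1210; K_s = 1+0.5/C = 1.0422
F_a = (F_max−F_min)/2 = 178.5 N; F_m = (F_max+F_min)/2 = 536.5 N
τ_a = K_W·8F_aD/(πd³) = 1.1210 × 738.99 = 828.41 MPa
τ_m = K_s·8F_mD/(πd³) = 1.0422 × 2221.1 = 2314.8 MPa
Goodman: 1/n_f = τ_a/S_se + τ_m/S_su = 828.41/374 + 2314.8/924 = 2.21499 + 2.50520 = 4.7202
n_f = 1/4.7202 = 0.2119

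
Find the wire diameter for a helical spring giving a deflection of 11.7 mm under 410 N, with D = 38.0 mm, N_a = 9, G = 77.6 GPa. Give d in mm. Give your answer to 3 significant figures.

6.50 mm

Required rate k = F/δ = 410/11.7 = 35.043 N/mm
d = (8D³N_a·k / G)^(1/4) = (8·38.0³·9·35.043 / (77.6×10³))^0.25
  = (1784.1)^0.25 = 6.4991 mm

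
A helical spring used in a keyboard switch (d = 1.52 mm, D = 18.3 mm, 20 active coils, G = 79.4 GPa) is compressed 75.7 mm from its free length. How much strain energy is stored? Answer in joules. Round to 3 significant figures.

1.24 J

k = Gd⁴/(8D³N_a) = (79.4×10³)(1.52⁴)/(8·18.3³·20) = 0.43224 N/mm
U = ½kδ² = 0.5 × 0.43224 × 75.7² = 1238.5 N·mm = 1.2385 J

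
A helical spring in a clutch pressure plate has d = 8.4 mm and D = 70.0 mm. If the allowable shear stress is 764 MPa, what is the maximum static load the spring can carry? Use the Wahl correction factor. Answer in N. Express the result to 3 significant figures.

C = D/d = 70.0/8.4 = 8.3333
K_W = (4C−1)/(4C−4) + 0.615/C = 32.333/29.333 + 0.0738 = 1.1761
τ_max = K·8FD/(πd³) → F_max = τ_allow·πd³/(8DK)
F_max = 764·π·8.4³/(8·70.0·1.1761) = 1.4226e+06/658.6 = 2160 N

2160 N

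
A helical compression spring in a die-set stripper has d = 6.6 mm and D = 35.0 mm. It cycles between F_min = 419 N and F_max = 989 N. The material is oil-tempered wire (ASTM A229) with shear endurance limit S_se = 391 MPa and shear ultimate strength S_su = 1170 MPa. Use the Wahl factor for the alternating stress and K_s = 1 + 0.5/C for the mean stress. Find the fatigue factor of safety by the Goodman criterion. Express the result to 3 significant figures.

2.02

C = D/d = 35.0/6.6 = 5.3030; K_W = (4C−1)/(4C−4)+0.615/C = 1.2903; K_s = 1+0.5/C = 1.0943
F_a = (F_max−F_min)/2 = 285 N; F_m = (F_max+F_min)/2 = 704 N
τ_a = K_W·8F_aD/(πd³) = 1.2903 × 88.353 = 114 MPa
τ_m = K_s·8F_mD/(πd³) = 1.0943 × 218.25 = 238.82 MPa
Goodman: 1/n_f = τ_a/S_se + τ_m/S_su = 114/391 + 238.82/1170 = 0.29156 + 0.20412 = 0.49568
n_f = 1/0.49568 = 2.017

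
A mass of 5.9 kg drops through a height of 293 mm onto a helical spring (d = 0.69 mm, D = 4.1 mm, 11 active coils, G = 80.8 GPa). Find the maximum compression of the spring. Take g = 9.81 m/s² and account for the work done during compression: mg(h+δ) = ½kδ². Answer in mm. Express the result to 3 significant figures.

k = Gd⁴/(8D³N_a) = (80.8×10³)(0.69⁴)/(8·4.1³·11) = 3.0198 N/mm
W = mg = 5.9 × 9.81 = 57.879 N
½kδ² − Wδ − Wh = 0 → δ = (W + √(W² + 2kWh))/k
δ = (57.879 + √(3350 + 102422))/3.0198 = (57.879 + 325.23)/3.0198 = 126.87 mm

127 mm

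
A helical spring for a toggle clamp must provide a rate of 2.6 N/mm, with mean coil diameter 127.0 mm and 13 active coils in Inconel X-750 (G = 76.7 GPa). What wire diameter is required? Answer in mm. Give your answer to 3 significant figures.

9.22 mm

d = (8D³N_a·k / G)^(1/4) = (8·127.0³·13·2.6 / (76.7×10³))^0.25
  = (7221.4)^0.25 = 9.2184 mm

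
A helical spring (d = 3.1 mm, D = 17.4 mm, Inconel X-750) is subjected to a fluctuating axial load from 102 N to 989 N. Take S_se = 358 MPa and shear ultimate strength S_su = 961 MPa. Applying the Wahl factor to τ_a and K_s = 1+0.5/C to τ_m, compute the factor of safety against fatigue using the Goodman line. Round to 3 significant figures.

C = D/d = 17.4/3.1 = 5.6129; K_W = (4C−1)/(4C−4)+0.615/C = 1.2722; K_s = 1+0.5/C = 1.0891
F_a = (F_max−F_min)/2 = 443.5 N; F_m = (F_max+F_min)/2 = 545.5 N
τ_a = K_W·8F_aD/(πd³) = 1.2722 × 659.63 = 839.15 MPa
τ_m = K_s·8F_mD/(πd³) = 1.0891 × 811.33 = 883.61 MPa
Goodman: 1/n_f = τ_a/S_se + τ_m/S_su = 839.15/358 + 883.61/961 = 2.34399 + 0.91947 = 3.2635
n_f = 1/3.2635 = 0.3064

0.306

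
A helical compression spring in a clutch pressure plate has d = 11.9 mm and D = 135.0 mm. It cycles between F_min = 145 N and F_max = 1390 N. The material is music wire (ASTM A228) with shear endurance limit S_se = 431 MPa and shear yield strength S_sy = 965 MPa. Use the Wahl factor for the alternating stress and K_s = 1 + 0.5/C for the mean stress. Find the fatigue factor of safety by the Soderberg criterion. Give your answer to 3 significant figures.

1.99

C = D/d = 135.0/11.9 = 11.3445; K_W = (4C−1)/(4C−4)+0.615/C = 1.1267; K_s = 1+0.5/C = 1.0441
F_a = (F_max−F_min)/2 = 622.5 N; F_m = (F_max+F_min)/2 = 767.5 N
τ_a = K_W·8F_aD/(πd³) = 1.1267 × 126.99 = 143.08 MPa
τ_m = K_s·8F_mD/(πd³) = 1.0441 × 156.57 = 163.47 MPa
Soderberg: 1/n_f = τ_a/S_se + τ_m/S_sy = 143.08/431 + 163.47/965 = 0.33198 + 0.16940 = 0.50138
n_f = 1/0.50138 = 1.995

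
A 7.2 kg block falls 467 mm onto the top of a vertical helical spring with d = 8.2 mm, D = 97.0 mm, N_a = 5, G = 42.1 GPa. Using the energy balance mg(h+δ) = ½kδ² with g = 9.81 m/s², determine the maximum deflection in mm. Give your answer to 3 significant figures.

127 mm

k = Gd⁴/(8D³N_a) = (42.1×10³)(8.2⁴)/(8·97.0³·5) = 5.2139 N/mm
W = mg = 7.2 × 9.81 = 70.632 N
½kδ² − Wδ − Wh = 0 → δ = (W + √(W² + 2kWh))/k
δ = (70.632 + √(4988.9 + 343962))/5.2139 = (70.632 + 590.72)/5.2139 = 126.84 mm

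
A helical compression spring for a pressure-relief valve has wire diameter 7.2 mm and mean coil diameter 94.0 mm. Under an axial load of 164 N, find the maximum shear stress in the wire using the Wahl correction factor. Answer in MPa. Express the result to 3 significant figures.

117 MPa

Spring index C = D/d = 94.0/7.2 = 13.0556
K_W = (4C−1)/(4C−4) + 0.615/C = 51.222/48.222 + 0.0471 = 1.1093
τ₀ = 8FD/(πd³) = 8·164·94.0/(π·7.2³) = 123328/1172.6 = 105.18 MPa
τ_max = K·τ₀ = 1.1093 × 105.18 = 116.67 MPa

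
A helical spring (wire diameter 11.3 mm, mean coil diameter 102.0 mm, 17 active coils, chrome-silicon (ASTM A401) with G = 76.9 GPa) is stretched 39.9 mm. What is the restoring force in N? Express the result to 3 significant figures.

347 N

k = Gd⁴/(8D³N_a) = (76.9×10³)(11.3⁴)/(8·102.0³·17) = 8.6876 N/mm
F = k·δ = 8.6876 × 39.9 = 346.64 N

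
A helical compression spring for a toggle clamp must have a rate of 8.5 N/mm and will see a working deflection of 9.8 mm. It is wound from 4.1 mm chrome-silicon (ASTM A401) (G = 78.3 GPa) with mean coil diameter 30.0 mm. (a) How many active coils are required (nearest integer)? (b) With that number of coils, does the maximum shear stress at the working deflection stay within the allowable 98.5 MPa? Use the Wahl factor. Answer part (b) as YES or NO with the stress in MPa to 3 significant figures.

N_a = Gd⁴/(8D³k) = (78.3×10³)(4.1⁴)/(8·30.0³·8.5) = 12.05 → N_a = 12
Actual rate k = Gd⁴/(8D³·12) = 8.5362 N/mm
Working load F = kδ = 8.5362·9.8 = 83.654 N
C = 30.0/4.1 = 7.3171; K_W = (4C−1)/(4C−4)+0.615/C = 1.2028
τ_max = K_W·8FD/(πd³) = 1.2028·92.725 = 111.53 MPa
τ_max > 98.5 MPa → exceeds allowable

(a) 12 coils; (b) NO, τ_max = 112 MPa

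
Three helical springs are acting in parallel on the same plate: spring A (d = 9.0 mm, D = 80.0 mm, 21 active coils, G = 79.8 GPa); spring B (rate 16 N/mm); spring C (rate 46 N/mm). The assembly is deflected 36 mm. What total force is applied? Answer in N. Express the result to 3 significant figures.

k_A = Gd⁴/(8D³N_a) = (79.8×10³)(9.0⁴)/(8·80.0³·21) = 6.0869 N/mm
Parallel: k_eq = 6.0869 + 16 + 46 = 68.087 N/mm
F = k_eq·δ = 68.087·36 = 2451.1 N

2450 N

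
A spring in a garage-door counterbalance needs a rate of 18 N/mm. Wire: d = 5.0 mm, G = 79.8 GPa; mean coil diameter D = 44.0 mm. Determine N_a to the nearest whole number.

N_a = Gd⁴/(8D³k) = (79.8×10³ × 5.0⁴)/(8 × 44.0³ × 18)
    = 4.9875e+07 / 1.22665e+07 = 4.066 → 4 coils

4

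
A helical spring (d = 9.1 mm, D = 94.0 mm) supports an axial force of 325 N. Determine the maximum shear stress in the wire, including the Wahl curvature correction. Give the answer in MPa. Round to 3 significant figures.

Spring index C = D/d = 94.0/9.1 = 10.3297
K_W = (4C−1)/(4C−4) + 0.615/C = 40.319/37.319 + 0.0595 = 1.1399
τ₀ = 8FD/(πd³) = 8·325·94.0/(π·9.1³) = 244400/2367.4 = 103.24 MPa
τ_max = K·τ₀ = 1.1399 × 103.24 = 117.68 MPa

118 MPa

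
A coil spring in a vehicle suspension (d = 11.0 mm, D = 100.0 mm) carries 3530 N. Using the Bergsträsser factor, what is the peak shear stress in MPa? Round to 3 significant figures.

777 MPa

Spring index C = D/d = 100.0/11.0 = 9.0909
K_B = (4C+2)/(4C−3) = 38.364/33.364 = 1.1499
τ₀ = 8FD/(πd³) = 8·3530·100.0/(π·11.0³) = 2.824e+06/4181.5 = 675.36 MPa
τ_max = K·τ₀ = 1.1499 × 675.36 = 776.57 MPa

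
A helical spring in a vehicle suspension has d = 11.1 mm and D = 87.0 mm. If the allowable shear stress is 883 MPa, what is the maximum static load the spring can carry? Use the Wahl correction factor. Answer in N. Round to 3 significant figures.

C = D/d = 87.0/11.1 = 7.8378
K_W = (4C−1)/(4C−4) + 0.615/C = 30.351/27.351 + 0.0785 = 1.1881
τ_max = K·8FD/(πd³) → F_max = τ_allow·πd³/(8DK)
F_max = 883·π·11.1³/(8·87.0·1.1881) = 3.7938e+06/826.95 = 4587.7 N

4590 N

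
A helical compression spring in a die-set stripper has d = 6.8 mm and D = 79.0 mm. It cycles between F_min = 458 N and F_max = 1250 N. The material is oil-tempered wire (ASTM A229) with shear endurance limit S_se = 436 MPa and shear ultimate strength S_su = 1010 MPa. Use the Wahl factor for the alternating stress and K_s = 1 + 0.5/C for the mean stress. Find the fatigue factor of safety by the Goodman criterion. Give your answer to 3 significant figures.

C = D/d = 79.0/6.8 = 11.6176; K_W = (4C−1)/(4C−4)+0.615/C = 1.1236; K_s = 1+0.5/C = 1.0430
F_a = (F_max−F_min)/2 = 396 N; F_m = (F_max+F_min)/2 = 854 N
τ_a = K_W·8F_aD/(πd³) = 1.1236 × 253.36 = 284.67 MPa
τ_m = K_s·8F_mD/(πd³) = 1.0430 × 546.38 = 569.9 MPa
Goodman: 1/n_f = τ_a/S_se + τ_m/S_su = 284.67/436 + 569.9/1010 = 0.65291 + 0.56426 = 1.2172
n_f = 1/1.2172 = 0.8216

0.822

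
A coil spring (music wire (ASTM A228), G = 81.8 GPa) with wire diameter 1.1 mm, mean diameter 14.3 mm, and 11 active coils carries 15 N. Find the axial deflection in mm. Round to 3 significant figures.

k = Gd⁴/(8D³N_a) = (81.8×10³)(1.1⁴)/(8·14.3³·11) = 0.46541 N/mm
δ = F/k = 15 / 0.46541 = 32.23 mm

32.2 mm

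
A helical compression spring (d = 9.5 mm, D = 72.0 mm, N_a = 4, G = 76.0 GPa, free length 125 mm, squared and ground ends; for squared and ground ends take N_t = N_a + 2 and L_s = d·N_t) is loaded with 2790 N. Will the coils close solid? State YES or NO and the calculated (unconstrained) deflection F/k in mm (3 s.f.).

NO, δ = 53.8 mm

k = Gd⁴/(8D³N_a) = (76.0×10³)(9.5⁴)/(8·72.0³·4) = 51.828 N/mm
N_t = 6; L_s = 9.5·6 = 57 mm; δ_solid = L₀ − L_s = 125 − 57 = 68 mm
δ = F/k = 2790/51.828 = 53.832 mm
δ < δ_solid → spring does not go solid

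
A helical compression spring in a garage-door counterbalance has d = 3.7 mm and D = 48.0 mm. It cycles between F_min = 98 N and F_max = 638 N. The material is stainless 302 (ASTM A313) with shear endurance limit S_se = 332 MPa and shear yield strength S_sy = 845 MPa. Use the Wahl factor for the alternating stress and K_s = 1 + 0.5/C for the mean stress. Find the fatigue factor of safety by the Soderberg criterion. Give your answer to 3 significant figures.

0.306

C = D/d = 48.0/3.7 = 12.9730; K_W = (4C−1)/(4C−4)+0.615/C = 1.1100; K_s = 1+0.5/C = 1.0385
F_a = (F_max−F_min)/2 = 270 N; F_m = (F_max+F_min)/2 = 368 N
τ_a = K_W·8F_aD/(πd³) = 1.1100 × 651.54 = 723.24 MPa
τ_m = K_s·8F_mD/(πd³) = 1.0385 × 888.02 = 922.25 MPa
Soderberg: 1/n_f = τ_a/S_se + τ_m/S_sy = 723.24/332 + 922.25/845 = 2.17843 + 1.09142 = 3.2698
n_f = 1/3.2698 = 0.3058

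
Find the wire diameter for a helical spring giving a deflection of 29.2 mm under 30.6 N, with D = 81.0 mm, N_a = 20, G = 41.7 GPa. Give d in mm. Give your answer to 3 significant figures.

Required rate k = F/δ = 30.6/29.2 = 1.0479 N/mm
d = (8D³N_a·k / G)^(1/4) = (8·81.0³·20·1.0479 / (41.7×10³))^0.25
  = (2136.9)^0.25 = 6.7990 mm

6.80 mm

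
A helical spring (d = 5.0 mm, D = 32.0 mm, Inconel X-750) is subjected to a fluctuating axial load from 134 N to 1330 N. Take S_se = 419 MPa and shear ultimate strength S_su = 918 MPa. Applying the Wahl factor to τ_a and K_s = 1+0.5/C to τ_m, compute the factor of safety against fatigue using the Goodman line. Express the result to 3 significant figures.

C = D/d = 32.0/5.0 = 6.4000; K_W = (4C−1)/(4C−4)+0.615/C = 1.2350; K_s = 1+0.5/C = 1.0781
F_a = (F_max−F_min)/2 = 598 N; F_m = (F_max+F_min)/2 = 732 N
τ_a = K_W·8F_aD/(πd³) = 1.2350 × 389.84 = 481.44 MPa
τ_m = K_s·8F_mD/(πd³) = 1.0781 × 477.19 = 514.47 MPa
Goodman: 1/n_f = τ_a/S_se + τ_m/S_su = 481.44/419 + 514.47/918 = 1.14902 + 0.56043 = 1.7094
n_f = 1/1.7094 = 0.585

0.585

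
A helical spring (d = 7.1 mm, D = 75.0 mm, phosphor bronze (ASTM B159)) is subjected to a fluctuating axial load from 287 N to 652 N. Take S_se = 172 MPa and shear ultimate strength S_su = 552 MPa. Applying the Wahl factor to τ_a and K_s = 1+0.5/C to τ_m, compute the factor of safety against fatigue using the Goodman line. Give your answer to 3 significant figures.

0.894

C = D/d = 75.0/7.1 = 10.5634; K_W = (4C−1)/(4C−4)+0.615/C = 1.1366; K_s = 1+0.5/C = 1.0473
F_a = (F_max−F_min)/2 = 182.5 N; F_m = (F_max+F_min)/2 = 469.5 N
τ_a = K_W·8F_aD/(πd³) = 1.1366 × 97.384 = 110.69 MPa
τ_m = K_s·8F_mD/(πd³) = 1.0473 × 250.53 = 262.39 MPa
Goodman: 1/n_f = τ_a/S_se + τ_m/S_su = 110.69/172 + 262.39/552 = 0.64355 + 0.47534 = 1.1189
n_f = 1/1.1189 = 0.8937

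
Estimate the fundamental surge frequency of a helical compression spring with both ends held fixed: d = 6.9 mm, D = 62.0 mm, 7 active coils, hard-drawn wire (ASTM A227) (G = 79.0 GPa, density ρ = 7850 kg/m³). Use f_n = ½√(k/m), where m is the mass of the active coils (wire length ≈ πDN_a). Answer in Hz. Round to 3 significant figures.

91.5 Hz

k = Gd⁴/(8D³N_a) = (79.0×10³)(6.9⁴)/(8·62.0³·7) = 13.417 N/mm = 13417 N/m
Wire length L = πDN_a = π·62.0·7 = 1363.5 mm
m = ρ·(πd²/4)·L = 7850 × 37.393×10⁻⁶ m² × 1.3635 m = 0.40022 kg
f_n = ½√(k/m) = 0.5·√(13417/0.40022) = 0.5·√(33525) = 91.549 Hz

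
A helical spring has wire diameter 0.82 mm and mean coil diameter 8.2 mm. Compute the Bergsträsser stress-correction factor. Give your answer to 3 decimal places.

C = D/d = 8.2/0.82 = 10.0000
K_B = (4C+2)/(4C−3) = 42.000/37.000 = 1.1351

1.135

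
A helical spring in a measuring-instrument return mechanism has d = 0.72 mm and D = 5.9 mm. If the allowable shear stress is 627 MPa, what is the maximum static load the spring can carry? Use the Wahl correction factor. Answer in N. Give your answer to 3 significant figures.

C = D/d = 5.9/0.72 = 8.1944
K_W = (4C−1)/(4C−4) + 0.615/C = 31.778/28.778 + 0.0751 = 1.1793
τ_max = K·8FD/(πd³) → F_max = τ_allow·πd³/(8DK)
F_max = 627·π·0.72³/(8·5.9·1.1793) = 735.22/55.663 = 13.208 N

13.2 N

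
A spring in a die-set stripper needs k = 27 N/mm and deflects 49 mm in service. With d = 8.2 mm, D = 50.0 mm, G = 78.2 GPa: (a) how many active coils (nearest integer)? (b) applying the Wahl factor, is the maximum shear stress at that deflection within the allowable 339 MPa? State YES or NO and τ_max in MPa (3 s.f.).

(a) 13 coils; (b) NO, τ_max = 384 MPa

N_a = Gd⁴/(8D³k) = (78.2×10³)(8.2⁴)/(8·50.0³·27) = 13.09 → N_a = 13
Actual rate k = Gd⁴/(8D³·13) = 27.197 N/mm
Working load F = kδ = 27.197·49 = 1332.6 N
C = 50.0/8.2 = 6.0976; K_W = (4C−1)/(4C−4)+0.615/C = 1.2480
τ_max = K_W·8FD/(πd³) = 1.2480·307.74 = 384.06 MPa
τ_max > 339 MPa → exceeds allowable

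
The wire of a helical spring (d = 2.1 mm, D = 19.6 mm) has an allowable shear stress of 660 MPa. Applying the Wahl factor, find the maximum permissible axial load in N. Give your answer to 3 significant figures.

C = D/d = 19.6/2.1 = 9.3333
K_W = (4C−1)/(4C−4) + 0.615/C = 36.333/33.333 + 0.0659 = 1.1559
τ_max = K·8FD/(πd³) → F_max = τ_allow·πd³/(8DK)
F_max = 660·π·2.1³/(8·19.6·1.1559) = 19202/181.24 = 105.95 N

106 N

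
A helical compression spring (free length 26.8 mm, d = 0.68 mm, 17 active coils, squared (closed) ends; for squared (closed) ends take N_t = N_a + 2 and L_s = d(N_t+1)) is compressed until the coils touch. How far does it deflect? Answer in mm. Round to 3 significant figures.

N_t = 19; L_s = 0.68·20 = 13.6 mm
δ_solid = L₀ − L_s = 26.8 − 13.6 = 13.2 mm

13.2 mm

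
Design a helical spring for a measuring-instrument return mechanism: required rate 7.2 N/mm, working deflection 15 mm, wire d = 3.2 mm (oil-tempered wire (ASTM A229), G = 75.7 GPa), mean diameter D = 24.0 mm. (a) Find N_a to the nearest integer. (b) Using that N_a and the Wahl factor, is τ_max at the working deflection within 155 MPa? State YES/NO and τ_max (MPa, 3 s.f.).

N_a = Gd⁴/(8D³k) = (75.7×10³)(3.2⁴)/(8·24.0³·7.2) = 9.969 → N_a = 10
Actual rate k = Gd⁴/(8D³·10) = 7.1775 N/mm
Working load F = kδ = 7.1775·15 = 107.66 N
C = 24.0/3.2 = 7.5000; K_W = (4C−1)/(4C−4)+0.615/C = 1.1974
τ_max = K_W·8FD/(πd³) = 1.1974·200.8 = 240.44 MPa
τ_max > 155 MPa → exceeds allowable

(a) 10 coils; (b) NO, τ_max = 240 MPa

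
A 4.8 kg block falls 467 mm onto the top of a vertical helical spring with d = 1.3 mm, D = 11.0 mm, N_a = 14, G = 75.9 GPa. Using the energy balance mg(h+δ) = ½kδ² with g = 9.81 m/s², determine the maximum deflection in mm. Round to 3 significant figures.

209 mm

k = Gd⁴/(8D³N_a) = (75.9×10³)(1.3⁴)/(8·11.0³·14) = 1.4542 N/mm
W = mg = 4.8 × 9.81 = 47.088 N
½kδ² − Wδ − Wh = 0 → δ = (W + √(W² + 2kWh))/k
δ = (47.088 + √(2217.3 + 63955.3))/1.4542 = (47.088 + 257.24)/1.4542 = 209.28 mm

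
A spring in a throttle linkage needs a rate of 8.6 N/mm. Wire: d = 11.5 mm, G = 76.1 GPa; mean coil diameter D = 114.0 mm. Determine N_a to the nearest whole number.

13

N_a = Gd⁴/(8D³k) = (76.1×10³ × 11.5⁴)/(8 × 114.0³ × 8.6)
    = 1.33099e+09 / 1.0193e+08 = 13.06 → 13 coils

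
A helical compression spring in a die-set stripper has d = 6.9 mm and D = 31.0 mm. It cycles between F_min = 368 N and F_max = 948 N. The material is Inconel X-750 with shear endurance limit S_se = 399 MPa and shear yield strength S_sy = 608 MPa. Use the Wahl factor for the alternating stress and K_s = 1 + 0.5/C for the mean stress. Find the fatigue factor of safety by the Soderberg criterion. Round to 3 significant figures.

C = D/d = 31.0/6.9 = 4.4928; K_W = (4C−1)/(4C−4)+0.615/C = 1.3516; K_s = 1+0.5/C = 1.1113
F_a = (F_max−F_min)/2 = 290 N; F_m = (F_max+F_min)/2 = 658 N
τ_a = K_W·8F_aD/(πd³) = 1.3516 × 69.687 = 94.19 MPa
τ_m = K_s·8F_mD/(πd³) = 1.1113 × 158.12 = 175.71 MPa
Soderberg: 1/n_f = τ_a/S_se + τ_m/S_sy = 94.19/399 + 175.71/608 = 0.23607 + 0.28900 = 0.52507
n_f = 1/0.52507 = 1.905

1.90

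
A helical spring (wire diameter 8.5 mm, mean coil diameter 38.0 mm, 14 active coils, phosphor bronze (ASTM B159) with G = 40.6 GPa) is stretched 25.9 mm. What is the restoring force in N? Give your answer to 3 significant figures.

k = Gd⁴/(8D³N_a) = (40.6×10³)(8.5⁴)/(8·38.0³·14) = 34.485 N/mm
F = k·δ = 34.485 × 25.9 = 893.17 N

893 N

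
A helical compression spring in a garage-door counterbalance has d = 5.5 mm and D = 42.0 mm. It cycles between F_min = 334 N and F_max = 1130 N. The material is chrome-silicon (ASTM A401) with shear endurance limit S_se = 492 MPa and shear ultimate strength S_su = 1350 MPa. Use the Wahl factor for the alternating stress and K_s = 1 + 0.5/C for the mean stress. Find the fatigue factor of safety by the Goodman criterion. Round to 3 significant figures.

C = D/d = 42.0/5.5 = 7.6364; K_W = (4C−1)/(4C−4)+0.615/C = 1.1935; K_s = 1+0.5/C = 1.0655
F_a = (F_max−F_min)/2 = 398 N; F_m = (F_max+F_min)/2 = 732 N
τ_a = K_W·8F_aD/(πd³) = 1.1935 × 255.85 = 305.37 MPa
τ_m = K_s·8F_mD/(πd³) = 1.0655 × 470.56 = 501.37 MPa
Goodman: 1/n_f = τ_a/S_se + τ_m/S_su = 305.37/492 + 501.37/1350 = 0.62067 + 0.37138 = 0.99205
n_f = 1/0.99205 = 1.008

1.01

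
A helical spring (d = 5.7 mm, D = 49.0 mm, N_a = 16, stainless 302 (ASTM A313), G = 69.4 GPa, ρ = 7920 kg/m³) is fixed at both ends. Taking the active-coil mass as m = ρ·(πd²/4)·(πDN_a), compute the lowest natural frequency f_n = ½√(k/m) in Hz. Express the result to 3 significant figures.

k = Gd⁴/(8D³N_a) = (69.4×10³)(5.7⁴)/(8·49.0³·16) = 4.8648 N/mm = 4864.8 N/m
Wire length L = πDN_a = π·49.0·16 = 2463 mm
m = ρ·(πd²/4)·L = 7920 × 25.518×10⁻⁶ m² × 2.463 m = 0.49777 kg
f_n = ½√(k/m) = 0.5·√(4864.8/0.49777) = 0.5·√(9773) = 49.429 Hz

49.4 Hz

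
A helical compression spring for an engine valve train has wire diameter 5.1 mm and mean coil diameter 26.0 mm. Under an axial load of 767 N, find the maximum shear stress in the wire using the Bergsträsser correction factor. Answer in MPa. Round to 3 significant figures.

493 MPa

Spring index C = D/d = 26.0/5.1 = 5.0980
K_B = (4C+2)/(4C−3) = 22.392/17.392 = 1.2875
τ₀ = 8FD/(πd³) = 8·767·26.0/(π·5.1³) = 159536/416.74 = 382.82 MPa
τ_max = K·τ₀ = 1.2875 × 382.82 = 492.88 MPa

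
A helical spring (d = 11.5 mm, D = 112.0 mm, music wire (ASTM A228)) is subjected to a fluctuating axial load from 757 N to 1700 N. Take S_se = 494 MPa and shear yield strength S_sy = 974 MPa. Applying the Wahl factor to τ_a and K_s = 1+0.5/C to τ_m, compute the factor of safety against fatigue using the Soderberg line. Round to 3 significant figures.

C = D/d = 112.0/11.5 = 9.7391; K_W = (4C−1)/(4C−4)+0.615/C = 1.1490; K_s = 1+0.5/C = 1.0513
F_a = (F_max−F_min)/2 = 471.5 N; F_m = (F_max+F_min)/2 = 1228.5 N
τ_a = K_W·8F_aD/(πd³) = 1.1490 × 88.419 = 101.59 MPa
τ_m = K_s·8F_mD/(πd³) = 1.0513 × 230.38 = 242.2 MPa
Soderberg: 1/n_f = τ_a/S_se + τ_m/S_sy = 101.59/494 + 242.2/974 = 0.20565 + 0.24867 = 0.45432
n_f = 1/0.45432 = 2.201

2.20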